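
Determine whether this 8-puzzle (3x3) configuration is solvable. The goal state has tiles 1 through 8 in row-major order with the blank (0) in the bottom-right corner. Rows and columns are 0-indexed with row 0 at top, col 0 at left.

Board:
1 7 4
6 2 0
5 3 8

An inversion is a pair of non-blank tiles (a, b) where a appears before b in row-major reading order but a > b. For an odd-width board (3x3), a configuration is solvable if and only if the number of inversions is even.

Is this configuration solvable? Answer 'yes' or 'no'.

Inversions (pairs i<j in row-major order where tile[i] > tile[j] > 0): 11
11 is odd, so the puzzle is not solvable.

Answer: no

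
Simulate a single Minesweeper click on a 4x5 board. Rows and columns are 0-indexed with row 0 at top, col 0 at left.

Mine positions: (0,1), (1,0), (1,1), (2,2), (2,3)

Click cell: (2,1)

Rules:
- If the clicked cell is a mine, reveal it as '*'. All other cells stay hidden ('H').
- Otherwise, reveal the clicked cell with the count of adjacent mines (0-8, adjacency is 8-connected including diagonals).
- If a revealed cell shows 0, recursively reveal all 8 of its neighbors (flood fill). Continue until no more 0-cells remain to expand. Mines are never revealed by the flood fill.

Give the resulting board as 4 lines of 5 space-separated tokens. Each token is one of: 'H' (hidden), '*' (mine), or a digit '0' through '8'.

H H H H H
H H H H H
H 3 H H H
H H H H H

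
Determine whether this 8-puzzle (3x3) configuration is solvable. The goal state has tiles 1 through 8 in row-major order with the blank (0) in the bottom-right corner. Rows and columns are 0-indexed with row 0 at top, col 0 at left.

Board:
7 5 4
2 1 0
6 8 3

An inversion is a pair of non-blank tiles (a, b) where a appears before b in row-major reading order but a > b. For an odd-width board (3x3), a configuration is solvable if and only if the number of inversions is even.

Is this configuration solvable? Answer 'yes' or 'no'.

Inversions (pairs i<j in row-major order where tile[i] > tile[j] > 0): 16
16 is even, so the puzzle is solvable.

Answer: yes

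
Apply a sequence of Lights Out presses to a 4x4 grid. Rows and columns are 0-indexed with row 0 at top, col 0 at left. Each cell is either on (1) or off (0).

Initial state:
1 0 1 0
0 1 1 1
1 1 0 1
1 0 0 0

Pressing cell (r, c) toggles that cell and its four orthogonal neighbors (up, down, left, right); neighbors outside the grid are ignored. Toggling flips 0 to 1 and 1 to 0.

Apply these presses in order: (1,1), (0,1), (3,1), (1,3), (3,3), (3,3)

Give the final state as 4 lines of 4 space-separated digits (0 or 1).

After press 1 at (1,1):
1 1 1 0
1 0 0 1
1 0 0 1
1 0 0 0

After press 2 at (0,1):
0 0 0 0
1 1 0 1
1 0 0 1
1 0 0 0

After press 3 at (3,1):
0 0 0 0
1 1 0 1
1 1 0 1
0 1 1 0

After press 4 at (1,3):
0 0 0 1
1 1 1 0
1 1 0 0
0 1 1 0

After press 5 at (3,3):
0 0 0 1
1 1 1 0
1 1 0 1
0 1 0 1

After press 6 at (3,3):
0 0 0 1
1 1 1 0
1 1 0 0
0 1 1 0

Answer: 0 0 0 1
1 1 1 0
1 1 0 0
0 1 1 0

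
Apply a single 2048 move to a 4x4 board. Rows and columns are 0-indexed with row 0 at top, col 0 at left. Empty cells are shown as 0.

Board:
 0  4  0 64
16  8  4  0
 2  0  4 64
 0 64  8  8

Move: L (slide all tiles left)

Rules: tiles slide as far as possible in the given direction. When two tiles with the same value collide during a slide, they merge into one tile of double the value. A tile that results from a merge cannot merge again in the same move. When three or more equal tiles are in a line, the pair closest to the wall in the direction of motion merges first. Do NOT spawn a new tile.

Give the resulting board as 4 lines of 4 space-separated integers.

Slide left:
row 0: [0, 4, 0, 64] -> [4, 64, 0, 0]
row 1: [16, 8, 4, 0] -> [16, 8, 4, 0]
row 2: [2, 0, 4, 64] -> [2, 4, 64, 0]
row 3: [0, 64, 8, 8] -> [64, 16, 0, 0]

Answer:  4 64  0  0
16  8  4  0
 2  4 64  0
64 16  0  0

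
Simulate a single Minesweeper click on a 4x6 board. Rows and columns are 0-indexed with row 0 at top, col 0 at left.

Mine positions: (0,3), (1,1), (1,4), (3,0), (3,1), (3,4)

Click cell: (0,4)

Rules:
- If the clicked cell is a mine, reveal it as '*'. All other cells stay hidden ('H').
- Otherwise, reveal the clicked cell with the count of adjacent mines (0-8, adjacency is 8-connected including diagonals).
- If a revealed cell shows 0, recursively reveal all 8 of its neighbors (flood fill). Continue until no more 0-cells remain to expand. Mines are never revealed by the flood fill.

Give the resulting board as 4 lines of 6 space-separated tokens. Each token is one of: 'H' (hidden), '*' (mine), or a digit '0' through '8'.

H H H H 2 H
H H H H H H
H H H H H H
H H H H H H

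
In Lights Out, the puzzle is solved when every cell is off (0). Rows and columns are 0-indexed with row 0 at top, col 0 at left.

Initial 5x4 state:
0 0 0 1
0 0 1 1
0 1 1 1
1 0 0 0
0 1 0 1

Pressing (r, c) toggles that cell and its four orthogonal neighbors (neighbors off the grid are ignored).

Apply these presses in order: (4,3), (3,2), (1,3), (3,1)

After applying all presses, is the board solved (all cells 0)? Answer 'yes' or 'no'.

Answer: yes

Derivation:
After press 1 at (4,3):
0 0 0 1
0 0 1 1
0 1 1 1
1 0 0 1
0 1 1 0

After press 2 at (3,2):
0 0 0 1
0 0 1 1
0 1 0 1
1 1 1 0
0 1 0 0

After press 3 at (1,3):
0 0 0 0
0 0 0 0
0 1 0 0
1 1 1 0
0 1 0 0

After press 4 at (3,1):
0 0 0 0
0 0 0 0
0 0 0 0
0 0 0 0
0 0 0 0

Lights still on: 0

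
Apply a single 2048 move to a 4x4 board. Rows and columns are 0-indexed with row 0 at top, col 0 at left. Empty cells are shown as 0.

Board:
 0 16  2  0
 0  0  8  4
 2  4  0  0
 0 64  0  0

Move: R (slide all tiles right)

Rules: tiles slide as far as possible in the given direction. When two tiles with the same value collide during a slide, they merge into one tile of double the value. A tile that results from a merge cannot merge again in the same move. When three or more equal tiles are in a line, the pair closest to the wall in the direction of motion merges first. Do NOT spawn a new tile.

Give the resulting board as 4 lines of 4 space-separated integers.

Answer:  0  0 16  2
 0  0  8  4
 0  0  2  4
 0  0  0 64

Derivation:
Slide right:
row 0: [0, 16, 2, 0] -> [0, 0, 16, 2]
row 1: [0, 0, 8, 4] -> [0, 0, 8, 4]
row 2: [2, 4, 0, 0] -> [0, 0, 2, 4]
row 3: [0, 64, 0, 0] -> [0, 0, 0, 64]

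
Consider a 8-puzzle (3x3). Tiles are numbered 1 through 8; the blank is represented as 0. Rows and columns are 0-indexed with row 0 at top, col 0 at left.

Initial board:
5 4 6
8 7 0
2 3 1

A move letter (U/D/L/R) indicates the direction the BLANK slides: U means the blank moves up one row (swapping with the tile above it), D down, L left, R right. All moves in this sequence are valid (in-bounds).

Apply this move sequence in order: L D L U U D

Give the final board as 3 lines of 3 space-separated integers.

Answer: 5 4 6
0 3 7
8 2 1

Derivation:
After move 1 (L):
5 4 6
8 0 7
2 3 1

After move 2 (D):
5 4 6
8 3 7
2 0 1

After move 3 (L):
5 4 6
8 3 7
0 2 1

After move 4 (U):
5 4 6
0 3 7
8 2 1

After move 5 (U):
0 4 6
5 3 7
8 2 1

After move 6 (D):
5 4 6
0 3 7
8 2 1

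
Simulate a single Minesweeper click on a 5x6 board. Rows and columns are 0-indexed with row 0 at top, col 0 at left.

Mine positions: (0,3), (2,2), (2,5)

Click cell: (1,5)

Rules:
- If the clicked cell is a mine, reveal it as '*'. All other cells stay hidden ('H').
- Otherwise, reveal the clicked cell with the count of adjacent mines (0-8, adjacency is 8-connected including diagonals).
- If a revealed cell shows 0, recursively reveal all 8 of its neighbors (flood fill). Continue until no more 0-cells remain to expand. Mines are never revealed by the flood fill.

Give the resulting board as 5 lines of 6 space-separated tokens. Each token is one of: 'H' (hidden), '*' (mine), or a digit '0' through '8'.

H H H H H H
H H H H H 1
H H H H H H
H H H H H H
H H H H H H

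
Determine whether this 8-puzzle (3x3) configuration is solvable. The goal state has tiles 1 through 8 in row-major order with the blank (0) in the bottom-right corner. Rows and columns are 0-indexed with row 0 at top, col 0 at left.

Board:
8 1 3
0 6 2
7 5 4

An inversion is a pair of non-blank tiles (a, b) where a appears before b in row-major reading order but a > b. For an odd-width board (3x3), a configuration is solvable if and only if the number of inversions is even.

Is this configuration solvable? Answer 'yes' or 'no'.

Inversions (pairs i<j in row-major order where tile[i] > tile[j] > 0): 14
14 is even, so the puzzle is solvable.

Answer: yes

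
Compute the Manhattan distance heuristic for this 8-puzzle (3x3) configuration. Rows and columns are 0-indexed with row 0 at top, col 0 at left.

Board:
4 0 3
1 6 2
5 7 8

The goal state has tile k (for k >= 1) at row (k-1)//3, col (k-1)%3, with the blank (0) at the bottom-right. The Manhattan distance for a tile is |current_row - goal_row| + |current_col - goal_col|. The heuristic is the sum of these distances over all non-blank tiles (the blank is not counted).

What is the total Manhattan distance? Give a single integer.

Answer: 9

Derivation:
Tile 4: (0,0)->(1,0) = 1
Tile 3: (0,2)->(0,2) = 0
Tile 1: (1,0)->(0,0) = 1
Tile 6: (1,1)->(1,2) = 1
Tile 2: (1,2)->(0,1) = 2
Tile 5: (2,0)->(1,1) = 2
Tile 7: (2,1)->(2,0) = 1
Tile 8: (2,2)->(2,1) = 1
Sum: 1 + 0 + 1 + 1 + 2 + 2 + 1 + 1 = 9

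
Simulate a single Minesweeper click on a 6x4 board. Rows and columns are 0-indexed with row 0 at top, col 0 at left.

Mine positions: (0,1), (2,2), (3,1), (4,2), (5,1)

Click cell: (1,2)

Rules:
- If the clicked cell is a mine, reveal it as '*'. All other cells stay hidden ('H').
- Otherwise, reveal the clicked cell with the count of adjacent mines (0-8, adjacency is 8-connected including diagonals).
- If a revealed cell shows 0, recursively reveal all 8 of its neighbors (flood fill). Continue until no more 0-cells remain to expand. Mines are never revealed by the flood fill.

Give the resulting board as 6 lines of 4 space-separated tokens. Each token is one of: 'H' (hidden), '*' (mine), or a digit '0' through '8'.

H H H H
H H 2 H
H H H H
H H H H
H H H H
H H H H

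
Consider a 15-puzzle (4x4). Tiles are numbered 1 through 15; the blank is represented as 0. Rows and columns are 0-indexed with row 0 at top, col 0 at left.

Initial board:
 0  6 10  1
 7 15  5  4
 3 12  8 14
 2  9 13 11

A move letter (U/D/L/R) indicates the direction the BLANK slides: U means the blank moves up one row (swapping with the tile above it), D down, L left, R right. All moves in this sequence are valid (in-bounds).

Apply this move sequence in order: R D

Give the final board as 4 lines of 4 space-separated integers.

After move 1 (R):
 6  0 10  1
 7 15  5  4
 3 12  8 14
 2  9 13 11

After move 2 (D):
 6 15 10  1
 7  0  5  4
 3 12  8 14
 2  9 13 11

Answer:  6 15 10  1
 7  0  5  4
 3 12  8 14
 2  9 13 11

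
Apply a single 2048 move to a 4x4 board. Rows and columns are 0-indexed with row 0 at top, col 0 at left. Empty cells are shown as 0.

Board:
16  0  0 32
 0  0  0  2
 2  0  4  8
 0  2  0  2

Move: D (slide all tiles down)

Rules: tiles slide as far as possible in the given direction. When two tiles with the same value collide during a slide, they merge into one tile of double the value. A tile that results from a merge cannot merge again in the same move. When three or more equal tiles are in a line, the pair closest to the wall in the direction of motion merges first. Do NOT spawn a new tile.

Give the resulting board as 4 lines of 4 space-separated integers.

Slide down:
col 0: [16, 0, 2, 0] -> [0, 0, 16, 2]
col 1: [0, 0, 0, 2] -> [0, 0, 0, 2]
col 2: [0, 0, 4, 0] -> [0, 0, 0, 4]
col 3: [32, 2, 8, 2] -> [32, 2, 8, 2]

Answer:  0  0  0 32
 0  0  0  2
16  0  0  8
 2  2  4  2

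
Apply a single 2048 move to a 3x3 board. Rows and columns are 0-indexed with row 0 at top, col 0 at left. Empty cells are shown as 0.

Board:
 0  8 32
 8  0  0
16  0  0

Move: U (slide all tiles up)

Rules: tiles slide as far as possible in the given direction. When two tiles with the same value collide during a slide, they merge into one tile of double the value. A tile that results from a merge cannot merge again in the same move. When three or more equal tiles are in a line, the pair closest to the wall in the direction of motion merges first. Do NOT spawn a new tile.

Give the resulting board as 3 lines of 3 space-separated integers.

Slide up:
col 0: [0, 8, 16] -> [8, 16, 0]
col 1: [8, 0, 0] -> [8, 0, 0]
col 2: [32, 0, 0] -> [32, 0, 0]

Answer:  8  8 32
16  0  0
 0  0  0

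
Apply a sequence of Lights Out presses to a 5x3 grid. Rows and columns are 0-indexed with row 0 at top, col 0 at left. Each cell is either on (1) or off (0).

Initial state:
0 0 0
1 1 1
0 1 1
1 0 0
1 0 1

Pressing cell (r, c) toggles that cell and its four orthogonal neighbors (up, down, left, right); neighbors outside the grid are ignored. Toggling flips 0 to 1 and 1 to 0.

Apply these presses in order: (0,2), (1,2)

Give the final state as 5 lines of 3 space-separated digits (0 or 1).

Answer: 0 1 0
1 0 1
0 1 0
1 0 0
1 0 1

Derivation:
After press 1 at (0,2):
0 1 1
1 1 0
0 1 1
1 0 0
1 0 1

After press 2 at (1,2):
0 1 0
1 0 1
0 1 0
1 0 0
1 0 1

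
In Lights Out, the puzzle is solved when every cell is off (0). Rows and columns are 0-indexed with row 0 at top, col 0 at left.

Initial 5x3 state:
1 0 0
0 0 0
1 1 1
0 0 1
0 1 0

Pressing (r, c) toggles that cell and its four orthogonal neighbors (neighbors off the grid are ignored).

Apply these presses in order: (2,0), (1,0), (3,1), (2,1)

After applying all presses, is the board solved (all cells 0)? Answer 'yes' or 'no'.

After press 1 at (2,0):
1 0 0
1 0 0
0 0 1
1 0 1
0 1 0

After press 2 at (1,0):
0 0 0
0 1 0
1 0 1
1 0 1
0 1 0

After press 3 at (3,1):
0 0 0
0 1 0
1 1 1
0 1 0
0 0 0

After press 4 at (2,1):
0 0 0
0 0 0
0 0 0
0 0 0
0 0 0

Lights still on: 0

Answer: yes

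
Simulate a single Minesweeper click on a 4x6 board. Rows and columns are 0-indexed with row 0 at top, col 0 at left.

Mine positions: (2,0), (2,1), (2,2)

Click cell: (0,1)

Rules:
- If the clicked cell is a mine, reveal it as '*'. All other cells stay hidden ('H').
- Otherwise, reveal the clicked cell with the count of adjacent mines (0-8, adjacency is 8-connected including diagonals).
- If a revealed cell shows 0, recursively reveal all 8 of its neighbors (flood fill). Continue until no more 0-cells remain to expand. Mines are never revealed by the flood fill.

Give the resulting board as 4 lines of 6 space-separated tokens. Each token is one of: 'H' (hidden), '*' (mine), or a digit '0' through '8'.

0 0 0 0 0 0
2 3 2 1 0 0
H H H 1 0 0
H H H 1 0 0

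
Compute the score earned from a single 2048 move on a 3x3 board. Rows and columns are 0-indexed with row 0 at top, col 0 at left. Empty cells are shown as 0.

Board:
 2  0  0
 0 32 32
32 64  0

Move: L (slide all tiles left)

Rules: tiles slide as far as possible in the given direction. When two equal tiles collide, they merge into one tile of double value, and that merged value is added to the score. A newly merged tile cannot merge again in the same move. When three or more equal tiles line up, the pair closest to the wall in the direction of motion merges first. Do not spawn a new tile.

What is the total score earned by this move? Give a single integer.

Slide left:
row 0: [2, 0, 0] -> [2, 0, 0]  score +0 (running 0)
row 1: [0, 32, 32] -> [64, 0, 0]  score +64 (running 64)
row 2: [32, 64, 0] -> [32, 64, 0]  score +0 (running 64)
Board after move:
 2  0  0
64  0  0
32 64  0

Answer: 64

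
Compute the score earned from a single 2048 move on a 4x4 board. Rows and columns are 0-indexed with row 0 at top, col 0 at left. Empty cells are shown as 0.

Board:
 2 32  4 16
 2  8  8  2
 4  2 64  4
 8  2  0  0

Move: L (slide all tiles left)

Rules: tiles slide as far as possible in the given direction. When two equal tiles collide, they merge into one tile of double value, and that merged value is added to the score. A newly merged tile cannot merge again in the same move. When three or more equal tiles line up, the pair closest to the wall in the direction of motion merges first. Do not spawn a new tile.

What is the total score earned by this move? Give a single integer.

Answer: 16

Derivation:
Slide left:
row 0: [2, 32, 4, 16] -> [2, 32, 4, 16]  score +0 (running 0)
row 1: [2, 8, 8, 2] -> [2, 16, 2, 0]  score +16 (running 16)
row 2: [4, 2, 64, 4] -> [4, 2, 64, 4]  score +0 (running 16)
row 3: [8, 2, 0, 0] -> [8, 2, 0, 0]  score +0 (running 16)
Board after move:
 2 32  4 16
 2 16  2  0
 4  2 64  4
 8  2  0  0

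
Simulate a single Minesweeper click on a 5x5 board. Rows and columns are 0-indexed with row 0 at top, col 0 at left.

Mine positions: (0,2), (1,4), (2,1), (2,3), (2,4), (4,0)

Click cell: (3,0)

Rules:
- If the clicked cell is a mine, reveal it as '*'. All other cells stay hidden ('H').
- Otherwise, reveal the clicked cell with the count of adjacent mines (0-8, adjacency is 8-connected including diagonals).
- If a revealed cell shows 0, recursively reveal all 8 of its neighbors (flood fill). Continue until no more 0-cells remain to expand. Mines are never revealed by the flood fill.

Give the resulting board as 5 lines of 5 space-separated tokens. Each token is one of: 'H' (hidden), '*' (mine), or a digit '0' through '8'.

H H H H H
H H H H H
H H H H H
2 H H H H
H H H H H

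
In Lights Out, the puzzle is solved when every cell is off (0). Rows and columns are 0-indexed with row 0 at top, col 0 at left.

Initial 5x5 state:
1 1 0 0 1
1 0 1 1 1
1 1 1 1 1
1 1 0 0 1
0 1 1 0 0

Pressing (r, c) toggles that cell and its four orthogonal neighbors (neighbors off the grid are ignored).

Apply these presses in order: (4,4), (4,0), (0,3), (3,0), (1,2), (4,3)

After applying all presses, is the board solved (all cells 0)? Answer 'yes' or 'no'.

After press 1 at (4,4):
1 1 0 0 1
1 0 1 1 1
1 1 1 1 1
1 1 0 0 0
0 1 1 1 1

After press 2 at (4,0):
1 1 0 0 1
1 0 1 1 1
1 1 1 1 1
0 1 0 0 0
1 0 1 1 1

After press 3 at (0,3):
1 1 1 1 0
1 0 1 0 1
1 1 1 1 1
0 1 0 0 0
1 0 1 1 1

After press 4 at (3,0):
1 1 1 1 0
1 0 1 0 1
0 1 1 1 1
1 0 0 0 0
0 0 1 1 1

After press 5 at (1,2):
1 1 0 1 0
1 1 0 1 1
0 1 0 1 1
1 0 0 0 0
0 0 1 1 1

After press 6 at (4,3):
1 1 0 1 0
1 1 0 1 1
0 1 0 1 1
1 0 0 1 0
0 0 0 0 0

Lights still on: 12

Answer: no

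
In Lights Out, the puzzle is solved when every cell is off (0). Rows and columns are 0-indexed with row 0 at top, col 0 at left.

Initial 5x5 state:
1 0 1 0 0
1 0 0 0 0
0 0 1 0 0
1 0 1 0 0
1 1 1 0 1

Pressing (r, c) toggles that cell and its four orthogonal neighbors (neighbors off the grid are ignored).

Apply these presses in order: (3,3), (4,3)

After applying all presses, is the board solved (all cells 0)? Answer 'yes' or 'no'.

After press 1 at (3,3):
1 0 1 0 0
1 0 0 0 0
0 0 1 1 0
1 0 0 1 1
1 1 1 1 1

After press 2 at (4,3):
1 0 1 0 0
1 0 0 0 0
0 0 1 1 0
1 0 0 0 1
1 1 0 0 0

Lights still on: 9

Answer: no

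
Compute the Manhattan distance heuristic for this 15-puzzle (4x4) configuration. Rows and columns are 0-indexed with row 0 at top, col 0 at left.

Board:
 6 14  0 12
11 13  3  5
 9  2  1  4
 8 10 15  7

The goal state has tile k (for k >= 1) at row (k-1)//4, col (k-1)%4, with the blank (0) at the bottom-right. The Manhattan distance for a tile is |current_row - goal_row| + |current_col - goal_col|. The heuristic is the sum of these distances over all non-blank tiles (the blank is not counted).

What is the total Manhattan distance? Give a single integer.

Answer: 34

Derivation:
Tile 6: at (0,0), goal (1,1), distance |0-1|+|0-1| = 2
Tile 14: at (0,1), goal (3,1), distance |0-3|+|1-1| = 3
Tile 12: at (0,3), goal (2,3), distance |0-2|+|3-3| = 2
Tile 11: at (1,0), goal (2,2), distance |1-2|+|0-2| = 3
Tile 13: at (1,1), goal (3,0), distance |1-3|+|1-0| = 3
Tile 3: at (1,2), goal (0,2), distance |1-0|+|2-2| = 1
Tile 5: at (1,3), goal (1,0), distance |1-1|+|3-0| = 3
Tile 9: at (2,0), goal (2,0), distance |2-2|+|0-0| = 0
Tile 2: at (2,1), goal (0,1), distance |2-0|+|1-1| = 2
Tile 1: at (2,2), goal (0,0), distance |2-0|+|2-0| = 4
Tile 4: at (2,3), goal (0,3), distance |2-0|+|3-3| = 2
Tile 8: at (3,0), goal (1,3), distance |3-1|+|0-3| = 5
Tile 10: at (3,1), goal (2,1), distance |3-2|+|1-1| = 1
Tile 15: at (3,2), goal (3,2), distance |3-3|+|2-2| = 0
Tile 7: at (3,3), goal (1,2), distance |3-1|+|3-2| = 3
Sum: 2 + 3 + 2 + 3 + 3 + 1 + 3 + 0 + 2 + 4 + 2 + 5 + 1 + 0 + 3 = 34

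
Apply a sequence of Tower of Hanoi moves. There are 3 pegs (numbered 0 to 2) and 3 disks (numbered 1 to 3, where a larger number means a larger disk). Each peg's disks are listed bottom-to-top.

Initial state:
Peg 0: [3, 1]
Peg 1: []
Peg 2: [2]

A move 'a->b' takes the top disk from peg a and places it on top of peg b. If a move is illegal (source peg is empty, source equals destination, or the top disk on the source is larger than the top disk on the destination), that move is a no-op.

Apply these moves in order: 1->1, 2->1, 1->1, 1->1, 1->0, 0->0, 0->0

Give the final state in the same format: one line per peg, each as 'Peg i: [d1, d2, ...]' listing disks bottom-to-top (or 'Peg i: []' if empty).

Answer: Peg 0: [3, 1]
Peg 1: [2]
Peg 2: []

Derivation:
After move 1 (1->1):
Peg 0: [3, 1]
Peg 1: []
Peg 2: [2]

After move 2 (2->1):
Peg 0: [3, 1]
Peg 1: [2]
Peg 2: []

After move 3 (1->1):
Peg 0: [3, 1]
Peg 1: [2]
Peg 2: []

After move 4 (1->1):
Peg 0: [3, 1]
Peg 1: [2]
Peg 2: []

After move 5 (1->0):
Peg 0: [3, 1]
Peg 1: [2]
Peg 2: []

After move 6 (0->0):
Peg 0: [3, 1]
Peg 1: [2]
Peg 2: []

After move 7 (0->0):
Peg 0: [3, 1]
Peg 1: [2]
Peg 2: []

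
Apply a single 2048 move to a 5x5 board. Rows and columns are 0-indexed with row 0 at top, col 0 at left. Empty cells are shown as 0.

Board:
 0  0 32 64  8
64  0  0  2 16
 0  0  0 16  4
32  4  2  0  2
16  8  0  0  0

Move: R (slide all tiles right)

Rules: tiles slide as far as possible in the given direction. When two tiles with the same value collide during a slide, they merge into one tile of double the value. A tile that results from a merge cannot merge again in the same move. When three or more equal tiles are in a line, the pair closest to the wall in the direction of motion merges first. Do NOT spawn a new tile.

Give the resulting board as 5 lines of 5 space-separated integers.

Slide right:
row 0: [0, 0, 32, 64, 8] -> [0, 0, 32, 64, 8]
row 1: [64, 0, 0, 2, 16] -> [0, 0, 64, 2, 16]
row 2: [0, 0, 0, 16, 4] -> [0, 0, 0, 16, 4]
row 3: [32, 4, 2, 0, 2] -> [0, 0, 32, 4, 4]
row 4: [16, 8, 0, 0, 0] -> [0, 0, 0, 16, 8]

Answer:  0  0 32 64  8
 0  0 64  2 16
 0  0  0 16  4
 0  0 32  4  4
 0  0  0 16  8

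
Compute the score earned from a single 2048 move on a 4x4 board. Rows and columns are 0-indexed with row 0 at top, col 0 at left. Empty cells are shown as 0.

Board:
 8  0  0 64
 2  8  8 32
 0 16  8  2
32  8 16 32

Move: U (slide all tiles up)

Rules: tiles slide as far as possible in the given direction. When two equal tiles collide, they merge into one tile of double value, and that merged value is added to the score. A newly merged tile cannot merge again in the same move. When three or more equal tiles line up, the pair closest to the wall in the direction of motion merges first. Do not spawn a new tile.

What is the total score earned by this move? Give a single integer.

Slide up:
col 0: [8, 2, 0, 32] -> [8, 2, 32, 0]  score +0 (running 0)
col 1: [0, 8, 16, 8] -> [8, 16, 8, 0]  score +0 (running 0)
col 2: [0, 8, 8, 16] -> [16, 16, 0, 0]  score +16 (running 16)
col 3: [64, 32, 2, 32] -> [64, 32, 2, 32]  score +0 (running 16)
Board after move:
 8  8 16 64
 2 16 16 32
32  8  0  2
 0  0  0 32

Answer: 16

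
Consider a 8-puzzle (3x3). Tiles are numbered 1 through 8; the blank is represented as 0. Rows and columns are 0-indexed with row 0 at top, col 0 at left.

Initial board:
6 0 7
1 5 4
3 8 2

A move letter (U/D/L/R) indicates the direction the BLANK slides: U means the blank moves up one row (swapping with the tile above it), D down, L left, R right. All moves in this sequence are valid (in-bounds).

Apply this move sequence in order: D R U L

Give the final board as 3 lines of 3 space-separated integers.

After move 1 (D):
6 5 7
1 0 4
3 8 2

After move 2 (R):
6 5 7
1 4 0
3 8 2

After move 3 (U):
6 5 0
1 4 7
3 8 2

After move 4 (L):
6 0 5
1 4 7
3 8 2

Answer: 6 0 5
1 4 7
3 8 2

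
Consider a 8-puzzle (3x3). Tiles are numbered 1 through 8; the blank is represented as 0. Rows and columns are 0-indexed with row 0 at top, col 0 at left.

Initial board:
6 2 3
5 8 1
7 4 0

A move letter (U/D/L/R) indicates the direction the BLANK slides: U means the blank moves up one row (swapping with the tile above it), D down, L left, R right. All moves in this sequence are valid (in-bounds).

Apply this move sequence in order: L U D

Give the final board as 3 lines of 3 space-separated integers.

Answer: 6 2 3
5 8 1
7 0 4

Derivation:
After move 1 (L):
6 2 3
5 8 1
7 0 4

After move 2 (U):
6 2 3
5 0 1
7 8 4

After move 3 (D):
6 2 3
5 8 1
7 0 4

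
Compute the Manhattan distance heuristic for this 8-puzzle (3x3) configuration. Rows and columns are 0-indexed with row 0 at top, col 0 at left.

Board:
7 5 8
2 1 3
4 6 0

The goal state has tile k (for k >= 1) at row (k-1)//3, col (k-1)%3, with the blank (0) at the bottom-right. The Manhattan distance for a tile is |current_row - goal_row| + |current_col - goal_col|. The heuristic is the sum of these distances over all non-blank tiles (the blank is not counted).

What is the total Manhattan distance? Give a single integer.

Tile 7: (0,0)->(2,0) = 2
Tile 5: (0,1)->(1,1) = 1
Tile 8: (0,2)->(2,1) = 3
Tile 2: (1,0)->(0,1) = 2
Tile 1: (1,1)->(0,0) = 2
Tile 3: (1,2)->(0,2) = 1
Tile 4: (2,0)->(1,0) = 1
Tile 6: (2,1)->(1,2) = 2
Sum: 2 + 1 + 3 + 2 + 2 + 1 + 1 + 2 = 14

Answer: 14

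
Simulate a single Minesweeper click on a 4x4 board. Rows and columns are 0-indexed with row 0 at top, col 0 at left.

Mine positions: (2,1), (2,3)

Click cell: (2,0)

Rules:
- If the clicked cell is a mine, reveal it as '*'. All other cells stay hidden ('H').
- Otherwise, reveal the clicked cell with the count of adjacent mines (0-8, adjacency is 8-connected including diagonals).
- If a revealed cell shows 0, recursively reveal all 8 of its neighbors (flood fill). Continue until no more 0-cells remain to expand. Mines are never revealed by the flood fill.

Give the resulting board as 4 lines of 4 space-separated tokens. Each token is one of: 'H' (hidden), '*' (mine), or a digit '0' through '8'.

H H H H
H H H H
1 H H H
H H H H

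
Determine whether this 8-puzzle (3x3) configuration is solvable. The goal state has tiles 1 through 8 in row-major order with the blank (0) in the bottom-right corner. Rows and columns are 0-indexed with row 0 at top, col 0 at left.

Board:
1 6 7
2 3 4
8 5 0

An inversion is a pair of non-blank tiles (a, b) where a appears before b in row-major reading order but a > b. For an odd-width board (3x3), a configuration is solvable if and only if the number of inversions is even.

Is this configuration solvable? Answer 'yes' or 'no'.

Answer: no

Derivation:
Inversions (pairs i<j in row-major order where tile[i] > tile[j] > 0): 9
9 is odd, so the puzzle is not solvable.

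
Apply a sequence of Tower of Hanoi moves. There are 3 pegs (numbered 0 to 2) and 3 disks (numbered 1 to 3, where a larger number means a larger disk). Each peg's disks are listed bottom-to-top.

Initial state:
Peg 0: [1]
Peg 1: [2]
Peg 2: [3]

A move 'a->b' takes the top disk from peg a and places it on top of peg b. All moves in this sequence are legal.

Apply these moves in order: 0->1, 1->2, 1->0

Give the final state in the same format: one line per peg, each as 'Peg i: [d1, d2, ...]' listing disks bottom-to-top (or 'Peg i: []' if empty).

Answer: Peg 0: [2]
Peg 1: []
Peg 2: [3, 1]

Derivation:
After move 1 (0->1):
Peg 0: []
Peg 1: [2, 1]
Peg 2: [3]

After move 2 (1->2):
Peg 0: []
Peg 1: [2]
Peg 2: [3, 1]

After move 3 (1->0):
Peg 0: [2]
Peg 1: []
Peg 2: [3, 1]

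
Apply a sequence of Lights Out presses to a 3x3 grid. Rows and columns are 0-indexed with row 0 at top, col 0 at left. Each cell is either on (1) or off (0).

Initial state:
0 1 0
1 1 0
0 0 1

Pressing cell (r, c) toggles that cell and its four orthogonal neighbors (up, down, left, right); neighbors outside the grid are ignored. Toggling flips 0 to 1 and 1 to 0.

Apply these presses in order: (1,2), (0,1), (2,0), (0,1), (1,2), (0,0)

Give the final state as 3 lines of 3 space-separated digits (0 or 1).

Answer: 1 0 0
1 1 0
1 1 1

Derivation:
After press 1 at (1,2):
0 1 1
1 0 1
0 0 0

After press 2 at (0,1):
1 0 0
1 1 1
0 0 0

After press 3 at (2,0):
1 0 0
0 1 1
1 1 0

After press 4 at (0,1):
0 1 1
0 0 1
1 1 0

After press 5 at (1,2):
0 1 0
0 1 0
1 1 1

After press 6 at (0,0):
1 0 0
1 1 0
1 1 1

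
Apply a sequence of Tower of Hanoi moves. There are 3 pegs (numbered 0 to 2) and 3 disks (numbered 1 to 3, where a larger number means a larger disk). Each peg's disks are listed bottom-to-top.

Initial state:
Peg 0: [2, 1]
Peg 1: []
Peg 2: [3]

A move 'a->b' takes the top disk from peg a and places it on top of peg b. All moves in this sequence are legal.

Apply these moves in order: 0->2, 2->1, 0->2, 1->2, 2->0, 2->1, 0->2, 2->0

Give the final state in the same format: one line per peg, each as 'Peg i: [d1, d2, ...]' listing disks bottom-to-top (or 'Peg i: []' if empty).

After move 1 (0->2):
Peg 0: [2]
Peg 1: []
Peg 2: [3, 1]

After move 2 (2->1):
Peg 0: [2]
Peg 1: [1]
Peg 2: [3]

After move 3 (0->2):
Peg 0: []
Peg 1: [1]
Peg 2: [3, 2]

After move 4 (1->2):
Peg 0: []
Peg 1: []
Peg 2: [3, 2, 1]

After move 5 (2->0):
Peg 0: [1]
Peg 1: []
Peg 2: [3, 2]

After move 6 (2->1):
Peg 0: [1]
Peg 1: [2]
Peg 2: [3]

After move 7 (0->2):
Peg 0: []
Peg 1: [2]
Peg 2: [3, 1]

After move 8 (2->0):
Peg 0: [1]
Peg 1: [2]
Peg 2: [3]

Answer: Peg 0: [1]
Peg 1: [2]
Peg 2: [3]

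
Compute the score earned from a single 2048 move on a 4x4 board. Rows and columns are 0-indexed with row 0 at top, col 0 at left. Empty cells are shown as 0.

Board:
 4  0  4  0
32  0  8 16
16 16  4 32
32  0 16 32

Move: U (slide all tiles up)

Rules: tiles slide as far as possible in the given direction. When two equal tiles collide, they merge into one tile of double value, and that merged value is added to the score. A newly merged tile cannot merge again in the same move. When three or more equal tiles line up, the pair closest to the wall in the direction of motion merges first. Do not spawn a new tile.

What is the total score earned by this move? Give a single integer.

Answer: 64

Derivation:
Slide up:
col 0: [4, 32, 16, 32] -> [4, 32, 16, 32]  score +0 (running 0)
col 1: [0, 0, 16, 0] -> [16, 0, 0, 0]  score +0 (running 0)
col 2: [4, 8, 4, 16] -> [4, 8, 4, 16]  score +0 (running 0)
col 3: [0, 16, 32, 32] -> [16, 64, 0, 0]  score +64 (running 64)
Board after move:
 4 16  4 16
32  0  8 64
16  0  4  0
32  0 16  0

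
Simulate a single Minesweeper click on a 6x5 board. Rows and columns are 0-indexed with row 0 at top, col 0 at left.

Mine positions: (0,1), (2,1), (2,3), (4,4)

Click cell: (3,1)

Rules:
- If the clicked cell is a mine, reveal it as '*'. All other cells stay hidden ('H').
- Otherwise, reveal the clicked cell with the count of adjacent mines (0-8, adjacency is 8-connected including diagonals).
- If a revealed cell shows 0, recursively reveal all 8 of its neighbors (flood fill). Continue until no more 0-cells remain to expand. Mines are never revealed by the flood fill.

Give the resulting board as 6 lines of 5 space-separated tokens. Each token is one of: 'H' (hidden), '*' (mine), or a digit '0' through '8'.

H H H H H
H H H H H
H H H H H
H 1 H H H
H H H H H
H H H H H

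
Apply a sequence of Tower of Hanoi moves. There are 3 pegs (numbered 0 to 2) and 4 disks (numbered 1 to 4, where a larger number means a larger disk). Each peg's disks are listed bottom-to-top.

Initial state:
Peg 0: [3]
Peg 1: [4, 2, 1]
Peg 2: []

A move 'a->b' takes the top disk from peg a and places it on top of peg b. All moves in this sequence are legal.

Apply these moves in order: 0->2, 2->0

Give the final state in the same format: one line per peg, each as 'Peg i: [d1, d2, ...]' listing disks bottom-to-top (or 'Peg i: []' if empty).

Answer: Peg 0: [3]
Peg 1: [4, 2, 1]
Peg 2: []

Derivation:
After move 1 (0->2):
Peg 0: []
Peg 1: [4, 2, 1]
Peg 2: [3]

After move 2 (2->0):
Peg 0: [3]
Peg 1: [4, 2, 1]
Peg 2: []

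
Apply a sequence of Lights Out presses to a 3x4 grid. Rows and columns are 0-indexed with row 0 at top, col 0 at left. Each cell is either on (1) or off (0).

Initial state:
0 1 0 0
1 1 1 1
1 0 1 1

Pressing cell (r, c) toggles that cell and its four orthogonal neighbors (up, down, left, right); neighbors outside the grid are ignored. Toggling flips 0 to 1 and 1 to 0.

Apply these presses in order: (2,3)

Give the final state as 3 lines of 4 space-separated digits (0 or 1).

Answer: 0 1 0 0
1 1 1 0
1 0 0 0

Derivation:
After press 1 at (2,3):
0 1 0 0
1 1 1 0
1 0 0 0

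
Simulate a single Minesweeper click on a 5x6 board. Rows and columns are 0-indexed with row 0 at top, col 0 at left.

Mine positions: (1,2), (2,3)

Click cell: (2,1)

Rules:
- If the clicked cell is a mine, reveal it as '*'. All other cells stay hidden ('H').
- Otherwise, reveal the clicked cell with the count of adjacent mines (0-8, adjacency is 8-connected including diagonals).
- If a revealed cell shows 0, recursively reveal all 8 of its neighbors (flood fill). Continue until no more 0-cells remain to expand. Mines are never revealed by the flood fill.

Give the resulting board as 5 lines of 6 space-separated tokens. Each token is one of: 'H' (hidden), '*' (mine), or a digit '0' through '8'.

H H H H H H
H H H H H H
H 1 H H H H
H H H H H H
H H H H H H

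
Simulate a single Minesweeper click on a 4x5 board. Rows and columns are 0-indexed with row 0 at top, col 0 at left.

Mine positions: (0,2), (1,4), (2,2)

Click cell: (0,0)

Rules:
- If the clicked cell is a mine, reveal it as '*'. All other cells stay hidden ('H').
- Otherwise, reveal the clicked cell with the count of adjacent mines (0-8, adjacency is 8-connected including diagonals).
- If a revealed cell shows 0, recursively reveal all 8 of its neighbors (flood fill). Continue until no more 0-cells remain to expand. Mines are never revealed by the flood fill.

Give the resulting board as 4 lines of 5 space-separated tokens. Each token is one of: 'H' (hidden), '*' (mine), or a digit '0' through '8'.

0 1 H H H
0 2 H H H
0 1 H H H
0 1 H H H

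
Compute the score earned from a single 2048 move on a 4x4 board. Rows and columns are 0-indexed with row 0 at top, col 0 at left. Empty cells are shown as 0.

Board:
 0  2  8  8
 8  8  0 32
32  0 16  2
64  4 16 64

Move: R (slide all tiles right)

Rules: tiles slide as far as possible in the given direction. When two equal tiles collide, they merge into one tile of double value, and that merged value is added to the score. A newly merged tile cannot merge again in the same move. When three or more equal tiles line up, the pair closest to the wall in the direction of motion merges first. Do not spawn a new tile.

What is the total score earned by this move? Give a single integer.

Slide right:
row 0: [0, 2, 8, 8] -> [0, 0, 2, 16]  score +16 (running 16)
row 1: [8, 8, 0, 32] -> [0, 0, 16, 32]  score +16 (running 32)
row 2: [32, 0, 16, 2] -> [0, 32, 16, 2]  score +0 (running 32)
row 3: [64, 4, 16, 64] -> [64, 4, 16, 64]  score +0 (running 32)
Board after move:
 0  0  2 16
 0  0 16 32
 0 32 16  2
64  4 16 64

Answer: 32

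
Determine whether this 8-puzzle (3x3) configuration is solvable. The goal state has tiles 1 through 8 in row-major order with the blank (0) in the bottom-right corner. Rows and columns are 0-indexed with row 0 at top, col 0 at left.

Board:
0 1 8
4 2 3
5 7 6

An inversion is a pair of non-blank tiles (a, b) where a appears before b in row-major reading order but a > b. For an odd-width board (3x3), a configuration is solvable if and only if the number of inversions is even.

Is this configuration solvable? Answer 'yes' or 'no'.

Inversions (pairs i<j in row-major order where tile[i] > tile[j] > 0): 9
9 is odd, so the puzzle is not solvable.

Answer: no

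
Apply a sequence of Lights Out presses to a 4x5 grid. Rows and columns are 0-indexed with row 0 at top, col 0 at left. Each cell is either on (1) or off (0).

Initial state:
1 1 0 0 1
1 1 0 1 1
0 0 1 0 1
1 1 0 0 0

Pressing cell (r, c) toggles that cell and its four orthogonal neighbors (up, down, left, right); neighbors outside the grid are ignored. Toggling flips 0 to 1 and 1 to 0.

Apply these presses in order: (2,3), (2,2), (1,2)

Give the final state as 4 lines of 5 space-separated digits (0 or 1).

After press 1 at (2,3):
1 1 0 0 1
1 1 0 0 1
0 0 0 1 0
1 1 0 1 0

After press 2 at (2,2):
1 1 0 0 1
1 1 1 0 1
0 1 1 0 0
1 1 1 1 0

After press 3 at (1,2):
1 1 1 0 1
1 0 0 1 1
0 1 0 0 0
1 1 1 1 0

Answer: 1 1 1 0 1
1 0 0 1 1
0 1 0 0 0
1 1 1 1 0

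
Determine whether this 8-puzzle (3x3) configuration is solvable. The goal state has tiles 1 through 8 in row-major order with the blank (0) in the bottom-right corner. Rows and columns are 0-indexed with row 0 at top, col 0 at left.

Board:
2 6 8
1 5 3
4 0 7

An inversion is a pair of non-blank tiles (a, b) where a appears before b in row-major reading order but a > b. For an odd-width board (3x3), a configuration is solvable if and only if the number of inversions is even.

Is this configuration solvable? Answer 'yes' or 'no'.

Inversions (pairs i<j in row-major order where tile[i] > tile[j] > 0): 12
12 is even, so the puzzle is solvable.

Answer: yes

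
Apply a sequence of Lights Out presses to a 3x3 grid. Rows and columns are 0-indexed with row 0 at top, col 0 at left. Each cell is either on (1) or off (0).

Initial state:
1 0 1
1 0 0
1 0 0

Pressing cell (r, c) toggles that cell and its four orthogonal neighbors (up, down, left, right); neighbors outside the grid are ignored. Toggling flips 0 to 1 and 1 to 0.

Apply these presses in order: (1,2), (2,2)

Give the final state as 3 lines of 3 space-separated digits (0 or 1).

After press 1 at (1,2):
1 0 0
1 1 1
1 0 1

After press 2 at (2,2):
1 0 0
1 1 0
1 1 0

Answer: 1 0 0
1 1 0
1 1 0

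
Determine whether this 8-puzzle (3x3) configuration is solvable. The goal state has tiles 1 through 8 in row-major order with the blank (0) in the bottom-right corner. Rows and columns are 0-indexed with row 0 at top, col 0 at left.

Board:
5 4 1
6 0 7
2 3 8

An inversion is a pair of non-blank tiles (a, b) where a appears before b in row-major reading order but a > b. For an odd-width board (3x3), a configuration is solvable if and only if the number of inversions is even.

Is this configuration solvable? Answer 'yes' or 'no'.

Answer: no

Derivation:
Inversions (pairs i<j in row-major order where tile[i] > tile[j] > 0): 11
11 is odd, so the puzzle is not solvable.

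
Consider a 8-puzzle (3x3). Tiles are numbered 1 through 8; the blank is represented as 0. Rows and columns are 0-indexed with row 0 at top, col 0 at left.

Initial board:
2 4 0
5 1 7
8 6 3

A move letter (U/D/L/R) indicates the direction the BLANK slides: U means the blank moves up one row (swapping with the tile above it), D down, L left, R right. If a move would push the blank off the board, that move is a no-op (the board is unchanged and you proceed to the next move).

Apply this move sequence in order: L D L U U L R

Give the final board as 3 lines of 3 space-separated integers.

Answer: 1 0 4
2 5 7
8 6 3

Derivation:
After move 1 (L):
2 0 4
5 1 7
8 6 3

After move 2 (D):
2 1 4
5 0 7
8 6 3

After move 3 (L):
2 1 4
0 5 7
8 6 3

After move 4 (U):
0 1 4
2 5 7
8 6 3

After move 5 (U):
0 1 4
2 5 7
8 6 3

After move 6 (L):
0 1 4
2 5 7
8 6 3

After move 7 (R):
1 0 4
2 5 7
8 6 3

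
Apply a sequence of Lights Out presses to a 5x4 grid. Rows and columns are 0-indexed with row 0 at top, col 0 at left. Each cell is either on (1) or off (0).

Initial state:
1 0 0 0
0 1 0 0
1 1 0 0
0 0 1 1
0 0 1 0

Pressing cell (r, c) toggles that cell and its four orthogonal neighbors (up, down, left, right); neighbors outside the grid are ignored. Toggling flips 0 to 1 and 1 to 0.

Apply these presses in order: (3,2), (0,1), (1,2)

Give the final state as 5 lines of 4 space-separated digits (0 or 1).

Answer: 0 1 0 0
0 1 1 1
1 1 0 0
0 1 0 0
0 0 0 0

Derivation:
After press 1 at (3,2):
1 0 0 0
0 1 0 0
1 1 1 0
0 1 0 0
0 0 0 0

After press 2 at (0,1):
0 1 1 0
0 0 0 0
1 1 1 0
0 1 0 0
0 0 0 0

After press 3 at (1,2):
0 1 0 0
0 1 1 1
1 1 0 0
0 1 0 0
0 0 0 0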